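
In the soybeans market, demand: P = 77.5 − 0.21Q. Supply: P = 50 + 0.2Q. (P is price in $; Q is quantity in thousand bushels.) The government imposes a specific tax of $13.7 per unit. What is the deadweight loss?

$228.89 thousand

Competitive equilibrium: 77.5 − 0.21Q = 50 + 0.2Q → Q* = 67.0732, P* = 63.4146.
With the tax, the buyer price exceeds the seller price by 13.7: (77.5 − 0.21Q) − (50 + 0.2Q) = 13.7 → Q' = 33.6585.
ΔQ = 67.0732 − 33.6585 = 33.4147; the wedge equals the tax, 13.7.
DWL = ½ × 33.4147 × 13.7 = $228.89 thousand.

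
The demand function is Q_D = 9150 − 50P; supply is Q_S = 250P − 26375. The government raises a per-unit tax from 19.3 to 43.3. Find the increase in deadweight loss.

In inverse form: demand P = 183 − 0.02Q, supply P = 105.5 + 0.004Q.
Competitive equilibrium: 183 − 0.02Q = 105.5 + 0.004Q → Q* = 3229.1667, P* = 118.4167.
For a per-unit tax t: ΔQ = t/0.024, so DWL = ½·t·(t/0.024) = t²/0.048.
At t = 19.3: DWL = 7760.208. At t = 43.3: DWL = 39060.208.
Increase = 39060.208 − 7760.208 = 31300.

31300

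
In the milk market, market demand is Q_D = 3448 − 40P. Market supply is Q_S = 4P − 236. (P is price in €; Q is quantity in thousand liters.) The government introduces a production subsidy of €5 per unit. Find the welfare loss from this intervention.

€45.45 thousand

In inverse form: demand P = 86.2 − 0.025Q, supply P = 59 + 0.25Q.
Competitive equilibrium: 86.2 − 0.025Q = 59 + 0.25Q → Q* = 98.9091, P* = 83.7273.
The subsidy lowers effective supply by 5: P = 54 + 0.25Q.
New quantity: 86.2 − 0.025Q = 54 + 0.25Q → Q' = 117.0909.
Overproduction ΔQ = 117.0909 − 98.9091 = 18.1818; wedge = subsidy = 5.
DWL = ½ × 18.1818 × 5 = €45.45 thousand.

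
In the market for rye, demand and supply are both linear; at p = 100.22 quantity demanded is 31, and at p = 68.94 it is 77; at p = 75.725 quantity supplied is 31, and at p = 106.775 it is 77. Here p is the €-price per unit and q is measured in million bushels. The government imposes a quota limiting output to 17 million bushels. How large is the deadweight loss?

Demand slope = (68.94 − 100.22)/(77 − 31) = −0.68, so p = 121.3 − 0.68q.
Supply slope = (106.775 − 75.725)/(77 − 31) = 0.675, so p = 54.8 + 0.675q.
Competitive equilibrium: 121.3 − 0.68q = 54.8 + 0.675q → q* = 49.0775, p* = 87.9273.
At q = 17: demand price = 121.3 − 0.68·17 = 109.74; supply price = 54.8 + 0.675·17 = 66.275.
Δq = 49.0775 − 17 = 32.0775; wedge = 109.74 − 66.275 = 43.465.
The triangle = ½ × 32.0775 × 43.465 = €697.12 million.

€697.12 million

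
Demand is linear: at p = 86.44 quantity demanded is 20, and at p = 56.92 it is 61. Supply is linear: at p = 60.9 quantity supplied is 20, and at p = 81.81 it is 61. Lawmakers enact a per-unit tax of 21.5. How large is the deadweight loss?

Demand slope = (56.92 − 86.44)/(61 − 20) = −0.72, so p = 100.84 − 0.72q.
Supply slope = (81.81 − 60.9)/(61 − 20) = 0.51, so p = 50.7 + 0.51q.
Competitive equilibrium: 100.84 − 0.72q = 50.7 + 0.51q → q* = 40.7642, p* = 71.4898.
With the tax, the buyer price exceeds the seller price by 21.5: (100.84 − 0.72q) − (50.7 + 0.51q) = 21.5 → q' = 23.2846.
Δq = 40.7642 − 23.2846 = 17.4796; the wedge equals the tax, 21.5.
Welfare loss = ½ × 17.4796 × 21.5 = 187.91.

187.91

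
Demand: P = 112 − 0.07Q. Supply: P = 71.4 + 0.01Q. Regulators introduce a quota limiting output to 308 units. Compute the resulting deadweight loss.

Competitive equilibrium: 112 − 0.07Q = 71.4 + 0.01Q → Q* = 507.5, P* = 76.475.
At Q = 308: demand price = 112 − 0.07·308 = 90.44; supply price = 71.4 + 0.01·308 = 74.48.
ΔQ = 507.5 − 308 = 199.5; wedge = 90.44 − 74.48 = 15.96.
Welfare loss = ½ × 199.5 × 15.96 = 1592.01.

1592.01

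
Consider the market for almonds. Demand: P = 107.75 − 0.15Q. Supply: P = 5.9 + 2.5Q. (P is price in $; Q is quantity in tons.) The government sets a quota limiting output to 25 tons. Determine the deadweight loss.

$239.12

Competitive equilibrium: 107.75 − 0.15Q = 5.9 + 2.5Q → Q* = 38.43396, P* = 101.98491.
At Q = 25: demand price = 107.75 − 0.15·25 = 104; supply price = 5.9 + 2.5·25 = 68.4.
ΔQ = 38.43396 − 25 = 13.43396; wedge = 104 − 68.4 = 35.6.
DWL = ½ × 13.43396 × 35.6 = $239.12.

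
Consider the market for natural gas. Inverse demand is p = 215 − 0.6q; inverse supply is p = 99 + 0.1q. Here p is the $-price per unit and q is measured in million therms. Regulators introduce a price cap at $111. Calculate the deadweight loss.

Competitive equilibrium: 215 − 0.6q = 99 + 0.1q → q* = 165.7143, p* = 115.5714.
At the ceiling p = 111, quantity supplied = (111 − 99)/0.1 = 120.
Willingness to pay at q' = 120: 215 − 0.6·120 = 143.
Δq = 165.7143 − 120 = 45.7143; wedge = 143 − 111 = 32.
Welfare loss = ½ × 45.7143 × 32 = $731.43 million.

$731.43 million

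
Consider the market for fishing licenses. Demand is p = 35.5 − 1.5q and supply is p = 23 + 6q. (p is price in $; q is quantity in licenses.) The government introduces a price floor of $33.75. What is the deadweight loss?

$0.94

Competitive equilibrium: 35.5 − 1.5q = 23 + 6q → q* = 1.6667, p* = 33.
At the floor p = 33.75, quantity demanded = (35.5 − 33.75)/1.5 = 1.1667.
Sellers' marginal cost at q' = 1.1667: 23 + 6·1.1667 = 30.0002.
Δq = 1.6667 − 1.1667 = 0.5; wedge = 33.75 − 30.0002 = 3.7498.
Welfare loss = ½ × 0.5 × 3.7498 = $0.94.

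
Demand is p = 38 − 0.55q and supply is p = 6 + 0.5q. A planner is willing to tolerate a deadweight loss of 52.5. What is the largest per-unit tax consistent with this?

10.5

Competitive equilibrium: 38 − 0.55q = 6 + 0.5q → q* = 30.4762, p* = 21.2381.
A tax t gives Δq = t/1.05 and wedge t, so DWL = t²/2.1.
t²/2.1 = 52.5 → t² = 110.25 → t = 10.5.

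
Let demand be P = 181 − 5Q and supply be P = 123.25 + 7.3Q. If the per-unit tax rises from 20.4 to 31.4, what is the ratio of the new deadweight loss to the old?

2.369

Competitive equilibrium: 181 − 5Q = 123.25 + 7.3Q → Q* = 4.6951, P* = 157.5244.
For a per-unit tax t: ΔQ = t/12.3, so DWL = ½·t·(t/12.3) = t²/24.6.
At t = 20.4: DWL = 16.917. At t = 31.4: DWL = 40.080.
Ratio = (31.4/20.4)² = 2.369.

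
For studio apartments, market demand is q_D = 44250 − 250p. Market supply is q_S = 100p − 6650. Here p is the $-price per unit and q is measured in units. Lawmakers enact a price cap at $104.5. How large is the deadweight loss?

$117260.36

In inverse form: demand p = 177 − 0.004q, supply p = 66.5 + 0.01q.
Competitive equilibrium: 177 − 0.004q = 66.5 + 0.01q → q* = 7892.8571, p* = 145.4286.
At the ceiling p = 104.5, quantity supplied = (104.5 − 66.5)/0.01 = 3800.
Willingness to pay at q' = 3800: 177 − 0.004·3800 = 161.8.
Δq = 7892.8571 − 3800 = 4092.8571; wedge = 161.8 − 104.5 = 57.3.
Deadweight loss = ½ × 4092.8571 × 57.3 = $117260.36.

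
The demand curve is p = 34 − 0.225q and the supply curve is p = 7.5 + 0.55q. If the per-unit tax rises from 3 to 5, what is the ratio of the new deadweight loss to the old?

Competitive equilibrium: 34 − 0.225q = 7.5 + 0.55q → q* = 34.1935, p* = 26.3065.
For a per-unit tax t: Δq = t/0.775, so DWL = ½·t·(t/0.775) = t²/1.55.
At t = 3: DWL = 5.806. At t = 5: DWL = 16.129.
Ratio = (5/3)² = 2.778.

2.778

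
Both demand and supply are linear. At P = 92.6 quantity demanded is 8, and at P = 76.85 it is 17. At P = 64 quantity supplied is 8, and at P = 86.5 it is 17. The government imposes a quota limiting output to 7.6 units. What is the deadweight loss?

Demand slope = (76.85 − 92.6)/(17 − 8) = −1.75, so P = 106.6 − 1.75Q.
Supply slope = (86.5 − 64)/(17 − 8) = 2.5, so P = 44 + 2.5Q.
Competitive equilibrium: 106.6 − 1.75Q = 44 + 2.5Q → Q* = 14.7294, P* = 80.8235.
At Q = 7.6: demand price = 106.6 − 1.75·7.6 = 93.3; supply price = 44 + 2.5·7.6 = 63.
ΔQ = 14.7294 − 7.6 = 7.1294; wedge = 93.3 − 63 = 30.3.
Deadweight loss = ½ × 7.1294 × 30.3 = 108.01.

108.01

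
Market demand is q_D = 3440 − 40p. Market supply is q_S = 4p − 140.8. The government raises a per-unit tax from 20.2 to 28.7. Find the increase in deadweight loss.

755.73

In inverse form: demand p = 86 − 0.025q, supply p = 35.2 + 0.25q.
Competitive equilibrium: 86 − 0.025q = 35.2 + 0.25q → q* = 184.7273, p* = 81.3818.
For a per-unit tax t: Δq = t/0.275, so DWL = ½·t·(t/0.275) = t²/0.55.
At t = 20.2: DWL = 741.891. At t = 28.7: DWL = 1497.618.
Increase = 1497.618 − 741.891 = 755.73.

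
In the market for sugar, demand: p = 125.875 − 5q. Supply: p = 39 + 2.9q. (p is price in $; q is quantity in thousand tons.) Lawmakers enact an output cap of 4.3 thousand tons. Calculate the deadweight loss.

Competitive equilibrium: 125.875 − 5q = 39 + 2.9q → q* = 10.9968, p* = 70.8908.
At q = 4.3: demand price = 125.875 − 5·4.3 = 104.375; supply price = 39 + 2.9·4.3 = 51.47.
Δq = 10.9968 − 4.3 = 6.6968; wedge = 104.375 − 51.47 = 52.905.
Welfare loss = ½ × 6.6968 × 52.905 = $177.15 thousand.

$177.15 thousand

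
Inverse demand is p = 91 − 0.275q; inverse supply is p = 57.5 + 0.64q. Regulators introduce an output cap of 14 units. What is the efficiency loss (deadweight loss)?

Competitive equilibrium: 91 − 0.275q = 57.5 + 0.64q → q* = 36.612, p* = 80.9317.
At q = 14: demand price = 91 − 0.275·14 = 87.15; supply price = 57.5 + 0.64·14 = 66.46.
Δq = 36.612 − 14 = 22.612; wedge = 87.15 − 66.46 = 20.69.
Deadweight loss = ½ × 22.612 × 20.69 = 233.92.

233.92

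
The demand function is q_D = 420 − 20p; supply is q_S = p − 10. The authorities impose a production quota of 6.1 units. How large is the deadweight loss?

10.05

In inverse form: demand p = 21 − 0.05q, supply p = 10 + q.
Competitive equilibrium: 21 − 0.05q = 10 + q → q* = 10.4762, p* = 20.4762.
At q = 6.1: demand price = 21 − 0.05·6.1 = 20.695; supply price = 10 + 1·6.1 = 16.1.
Δq = 10.4762 − 6.1 = 4.3762; wedge = 20.695 − 16.1 = 4.595.
DWL = ½ × 4.3762 × 4.595 = 10.05.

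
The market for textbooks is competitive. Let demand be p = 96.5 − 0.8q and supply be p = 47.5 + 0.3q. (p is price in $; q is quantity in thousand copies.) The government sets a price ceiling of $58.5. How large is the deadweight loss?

Competitive equilibrium: 96.5 − 0.8q = 47.5 + 0.3q → q* = 44.5455, p* = 60.8636.
At the ceiling p = 58.5, quantity supplied = (58.5 − 47.5)/0.3 = 36.6667.
Willingness to pay at q' = 36.6667: 96.5 − 0.8·36.6667 = 67.1666.
Δq = 44.5455 − 36.6667 = 7.8788; wedge = 67.1666 − 58.5 = 8.6666.
The triangle = ½ × 7.8788 × 8.6666 = $34.14 thousand.

$34.14 thousand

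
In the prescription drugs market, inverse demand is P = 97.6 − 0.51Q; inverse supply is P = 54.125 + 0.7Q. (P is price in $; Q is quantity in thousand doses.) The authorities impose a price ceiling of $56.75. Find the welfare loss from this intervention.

Competitive equilibrium: 97.6 − 0.51Q = 54.125 + 0.7Q → Q* = 35.9298, P* = 79.2758.
At the ceiling P = 56.75, quantity supplied = (56.75 − 54.125)/0.7 = 3.75.
Willingness to pay at Q' = 3.75: 97.6 − 0.51·3.75 = 95.6875.
ΔQ = 35.9298 − 3.75 = 32.1798; wedge = 95.6875 − 56.75 = 38.9375.
The triangle = ½ × 32.1798 × 38.9375 = $626.50 thousand.

$626.50 thousand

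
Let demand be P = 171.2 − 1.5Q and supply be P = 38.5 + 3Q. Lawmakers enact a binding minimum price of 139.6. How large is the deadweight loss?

159.60

Competitive equilibrium: 171.2 − 1.5Q = 38.5 + 3Q → Q* = 29.4889, P* = 126.9667.
At the floor P = 139.6, quantity demanded = (171.2 − 139.6)/1.5 = 21.0667.
Sellers' marginal cost at Q' = 21.0667: 38.5 + 3·21.0667 = 101.7001.
ΔQ = 29.4889 − 21.0667 = 8.4222; wedge = 139.6 − 101.7001 = 37.8999.
Deadweight loss = ½ × 8.4222 × 37.8999 = 159.60.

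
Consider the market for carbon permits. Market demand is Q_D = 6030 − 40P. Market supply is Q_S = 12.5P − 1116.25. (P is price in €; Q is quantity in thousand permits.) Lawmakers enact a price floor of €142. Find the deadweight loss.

€2905.19 thousand

In inverse form: demand P = 150.75 − 0.025Q, supply P = 89.3 + 0.08Q.
Competitive equilibrium: 150.75 − 0.025Q = 89.3 + 0.08Q → Q* = 585.2381, P* = 136.119.
At the floor P = 142, quantity demanded = (150.75 − 142)/0.025 = 350.
Sellers' marginal cost at Q' = 350: 89.3 + 0.08·350 = 117.3.
ΔQ = 585.2381 − 350 = 235.2381; wedge = 142 − 117.3 = 24.7.
Welfare loss = ½ × 235.2381 × 24.7 = €2905.19 thousand.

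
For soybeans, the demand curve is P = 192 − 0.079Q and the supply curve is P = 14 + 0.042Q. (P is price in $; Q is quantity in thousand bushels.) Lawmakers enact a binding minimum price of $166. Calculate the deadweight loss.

Competitive equilibrium: 192 − 0.079Q = 14 + 0.042Q → Q* = 1471.07438, P* = 75.78512.
At the floor P = 166, quantity demanded = (192 − 166)/0.079 = 329.11392.
Sellers' marginal cost at Q' = 329.11392: 14 + 0.042·329.11392 = 27.82278.
ΔQ = 1471.07438 − 329.11392 = 1141.96046; wedge = 166 − 27.82278 = 138.17722.
DWL = ½ × 1141.96046 × 138.17722 = $78896.46 thousand.

$78896.46 thousand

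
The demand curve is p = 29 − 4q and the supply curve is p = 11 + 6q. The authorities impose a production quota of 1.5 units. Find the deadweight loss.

0.45

Competitive equilibrium: 29 − 4q = 11 + 6q → q* = 1.8, p* = 21.8.
At q = 1.5: demand price = 29 − 4·1.5 = 23; supply price = 11 + 6·1.5 = 20.
Δq = 1.8 − 1.5 = 0.3; wedge = 23 − 20 = 3.
Deadweight loss = ½ × 0.3 × 3 = 0.45.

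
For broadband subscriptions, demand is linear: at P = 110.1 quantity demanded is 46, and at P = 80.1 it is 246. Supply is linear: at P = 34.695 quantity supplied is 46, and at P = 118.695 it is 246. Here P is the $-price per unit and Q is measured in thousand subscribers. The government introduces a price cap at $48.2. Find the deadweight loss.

$2857.68 thousand

Demand slope = (80.1 − 110.1)/(246 − 46) = −0.15, so P = 117 − 0.15Q.
Supply slope = (118.695 − 34.695)/(246 − 46) = 0.42, so P = 15.375 + 0.42Q.
Competitive equilibrium: 117 − 0.15Q = 15.375 + 0.42Q → Q* = 178.2895, P* = 90.2566.
At the ceiling P = 48.2, quantity supplied = (48.2 − 15.375)/0.42 = 78.1548.
Willingness to pay at Q' = 78.1548: 117 − 0.15·78.1548 = 105.2768.
ΔQ = 178.2895 − 78.1548 = 100.1347; wedge = 105.2768 − 48.2 = 57.0768.
DWL = ½ × 100.1347 × 57.0768 = $2857.68 thousand.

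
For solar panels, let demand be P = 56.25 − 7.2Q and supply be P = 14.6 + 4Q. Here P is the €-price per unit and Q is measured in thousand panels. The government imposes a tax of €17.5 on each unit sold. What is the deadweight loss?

Competitive equilibrium: 56.25 − 7.2Q = 14.6 + 4Q → Q* = 3.7188, P* = 29.475.
With the tax, the buyer price exceeds the seller price by 17.5: (56.25 − 7.2Q) − (14.6 + 4Q) = 17.5 → Q' = 2.1563.
ΔQ = 3.7188 − 2.1563 = 1.5625; the wedge equals the tax, 17.5.
Welfare loss = ½ × 1.5625 × 17.5 = €13.67 thousand.

€13.67 thousand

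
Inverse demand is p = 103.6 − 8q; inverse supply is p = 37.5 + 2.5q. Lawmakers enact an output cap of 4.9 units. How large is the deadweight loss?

10.22

Competitive equilibrium: 103.6 − 8q = 37.5 + 2.5q → q* = 6.2952, p* = 53.2381.
At q = 4.9: demand price = 103.6 − 8·4.9 = 64.4; supply price = 37.5 + 2.5·4.9 = 49.75.
Δq = 6.2952 − 4.9 = 1.3952; wedge = 64.4 − 49.75 = 14.65.
The triangle = ½ × 1.3952 × 14.65 = 10.22.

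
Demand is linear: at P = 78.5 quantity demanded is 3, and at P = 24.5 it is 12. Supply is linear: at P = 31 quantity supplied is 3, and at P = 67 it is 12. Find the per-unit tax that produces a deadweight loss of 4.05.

Demand slope = (24.5 − 78.5)/(12 − 3) = −6, so P = 96.5 − 6Q.
Supply slope = (67 − 31)/(12 − 3) = 4, so P = 19 + 4Q.
Competitive equilibrium: 96.5 − 6Q = 19 + 4Q → Q* = 7.75, P* = 50.
A tax t gives ΔQ = t/10 and wedge t, so DWL = t²/20.
t²/20 = 4.05 → t² = 81 → t = 9.

9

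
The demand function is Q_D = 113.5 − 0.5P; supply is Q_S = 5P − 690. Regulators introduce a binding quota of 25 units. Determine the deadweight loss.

In inverse form: demand P = 227 − 2Q, supply P = 138 + 0.2Q.
Competitive equilibrium: 227 − 2Q = 138 + 0.2Q → Q* = 40.4545, P* = 146.0909.
At Q = 25: demand price = 227 − 2·25 = 177; supply price = 138 + 0.2·25 = 143.
ΔQ = 40.4545 − 25 = 15.4545; wedge = 177 − 143 = 34.
DWL = ½ × 15.4545 × 34 = 262.73.

262.73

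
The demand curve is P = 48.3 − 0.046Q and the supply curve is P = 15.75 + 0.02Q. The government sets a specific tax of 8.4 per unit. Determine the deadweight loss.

534.55

Competitive equilibrium: 48.3 − 0.046Q = 15.75 + 0.02Q → Q* = 493.1818, P* = 25.6136.
With the tax, the buyer price exceeds the seller price by 8.4: (48.3 − 0.046Q) − (15.75 + 0.02Q) = 8.4 → Q' = 365.9091.
ΔQ = 493.1818 − 365.9091 = 127.2727; the wedge equals the tax, 8.4.
Welfare loss = ½ × 127.2727 × 8.4 = 534.55.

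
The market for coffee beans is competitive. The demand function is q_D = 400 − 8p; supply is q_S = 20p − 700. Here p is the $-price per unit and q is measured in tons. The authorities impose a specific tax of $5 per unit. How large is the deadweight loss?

In inverse form: demand p = 50 − 0.125q, supply p = 35 + 0.05q.
Competitive equilibrium: 50 − 0.125q = 35 + 0.05q → q* = 85.7143, p* = 39.2857.
With the tax, the buyer price exceeds the seller price by 5: (50 − 0.125q) − (35 + 0.05q) = 5 → q' = 57.1429.
Δq = 85.7143 − 57.1429 = 28.5714; the wedge equals the tax, 5.
Welfare loss = ½ × 28.5714 × 5 = $71.43.

$71.43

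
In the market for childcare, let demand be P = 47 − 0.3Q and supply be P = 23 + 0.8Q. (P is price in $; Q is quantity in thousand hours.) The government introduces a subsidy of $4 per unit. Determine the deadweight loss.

Competitive equilibrium: 47 − 0.3Q = 23 + 0.8Q → Q* = 21.8182, P* = 40.4545.
The subsidy lowers effective supply by 4: P = 19 + 0.8Q.
New quantity: 47 − 0.3Q = 19 + 0.8Q → Q' = 25.4545.
Overproduction ΔQ = 25.4545 − 21.8182 = 3.6363; wedge = subsidy = 4.
Deadweight loss = ½ × 3.6363 × 4 = $7.27 thousand.

$7.27 thousand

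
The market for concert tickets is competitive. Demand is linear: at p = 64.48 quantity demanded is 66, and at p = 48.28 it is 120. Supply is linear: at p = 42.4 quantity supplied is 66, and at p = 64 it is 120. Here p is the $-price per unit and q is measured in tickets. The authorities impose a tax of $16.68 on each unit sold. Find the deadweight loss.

$198.73

Demand slope = (48.28 − 64.48)/(120 − 66) = −0.3, so p = 84.28 − 0.3q.
Supply slope = (64 − 42.4)/(120 − 66) = 0.4, so p = 16 + 0.4q.
Competitive equilibrium: 84.28 − 0.3q = 16 + 0.4q → q* = 97.5429, p* = 55.0171.
With the tax, the buyer price exceeds the seller price by 16.68: (84.28 − 0.3q) − (16 + 0.4q) = 16.68 → q' = 73.7143.
Δq = 97.5429 − 73.7143 = 23.8286; the wedge equals the tax, 16.68.
Welfare loss = ½ × 23.8286 × 16.68 = $198.73.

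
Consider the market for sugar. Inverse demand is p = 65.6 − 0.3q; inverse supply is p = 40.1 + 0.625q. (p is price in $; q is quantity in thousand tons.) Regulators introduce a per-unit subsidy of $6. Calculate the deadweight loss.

Competitive equilibrium: 65.6 − 0.3q = 40.1 + 0.625q → q* = 27.5676, p* = 57.3297.
The subsidy lowers effective supply by 6: p = 34.1 + 0.625q.
New quantity: 65.6 − 0.3q = 34.1 + 0.625q → q' = 34.0541.
Overproduction Δq = 34.0541 − 27.5676 = 6.4865; wedge = subsidy = 6.
Welfare loss = ½ × 6.4865 × 6 = $19.46 thousand.

$19.46 thousand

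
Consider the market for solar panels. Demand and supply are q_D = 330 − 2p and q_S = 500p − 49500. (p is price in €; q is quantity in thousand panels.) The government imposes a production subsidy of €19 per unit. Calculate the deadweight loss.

In inverse form: demand p = 165 − 0.5q, supply p = 99 + 0.002q.
Competitive equilibrium: 165 − 0.5q = 99 + 0.002q → q* = 131.4741, p* = 99.2629.
The subsidy lowers effective supply by 19: p = 80 + 0.002q.
New quantity: 165 − 0.5q = 80 + 0.002q → q' = 169.3227.
Overproduction Δq = 169.3227 − 131.4741 = 37.8486; wedge = subsidy = 19.
Deadweight loss = ½ × 37.8486 × 19 = €359.56 thousand.

€359.56 thousand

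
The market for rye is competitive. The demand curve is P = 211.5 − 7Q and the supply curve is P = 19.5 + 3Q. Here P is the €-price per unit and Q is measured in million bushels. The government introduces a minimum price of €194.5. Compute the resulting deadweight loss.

€1406.40 million

Competitive equilibrium: 211.5 − 7Q = 19.5 + 3Q → Q* = 19.2, P* = 77.1.
At the floor P = 194.5, quantity demanded = (211.5 − 194.5)/7 = 2.4286.
Sellers' marginal cost at Q' = 2.4286: 19.5 + 3·2.4286 = 26.7858.
ΔQ = 19.2 − 2.4286 = 16.7714; wedge = 194.5 − 26.7858 = 167.7142.
The triangle = ½ × 16.7714 × 167.7142 = €1406.40 million.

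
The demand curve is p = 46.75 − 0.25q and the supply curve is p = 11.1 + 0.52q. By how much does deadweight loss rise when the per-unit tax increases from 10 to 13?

44.81

Competitive equilibrium: 46.75 − 0.25q = 11.1 + 0.52q → q* = 46.2987, p* = 35.1753.
For a per-unit tax t: Δq = t/0.77, so DWL = ½·t·(t/0.77) = t²/1.54.
At t = 10: DWL = 64.935. At t = 13: DWL = 109.74.
Increase = 109.74 − 64.935 = 44.81.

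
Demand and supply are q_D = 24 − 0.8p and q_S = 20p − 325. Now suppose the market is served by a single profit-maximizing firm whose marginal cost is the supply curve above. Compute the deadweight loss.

In inverse form: demand p = 30 − 1.25q, supply p = 16.25 + 0.05q.
Competitive equilibrium: 30 − 1.25q = 16.25 + 0.05q → q* = 10.5769, p* = 16.7788.
Marginal revenue: MR = 30 − 2.5q. Set MR = MC: 30 − 2.5q = 16.25 + 0.05q → q_m = 5.3922.
Price p_m = 30 − 1.25·5.3922 = 23.2598; MC(q_m) = 16.25 + 0.05·5.3922 = 16.5196.
Competitive q* = 10.5769, so Δq = 5.1847; wedge = 23.2598 − 16.5196 = 6.7402.
DWL = ½ × 5.1847 × 6.7402 = 17.47.

17.47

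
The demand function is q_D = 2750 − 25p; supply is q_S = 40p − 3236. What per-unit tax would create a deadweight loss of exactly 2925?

19.5

In inverse form: demand p = 110 − 0.04q, supply p = 80.9 + 0.025q.
Competitive equilibrium: 110 − 0.04q = 80.9 + 0.025q → q* = 447.6923, p* = 92.0923.
A tax t gives Δq = t/0.065 and wedge t, so DWL = t²/0.13.
t²/0.13 = 2925 → t² = 380.25 → t = 19.5.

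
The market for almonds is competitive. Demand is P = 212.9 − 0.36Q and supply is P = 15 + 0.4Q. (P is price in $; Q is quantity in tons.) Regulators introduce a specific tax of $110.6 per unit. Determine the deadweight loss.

Competitive equilibrium: 212.9 − 0.36Q = 15 + 0.4Q → Q* = 260.39474, P* = 119.15789.
With the tax, the buyer price exceeds the seller price by 110.6: (212.9 − 0.36Q) − (15 + 0.4Q) = 110.6 → Q' = 114.86842.
ΔQ = 260.39474 − 114.86842 = 145.52632; the wedge equals the tax, 110.6.
Deadweight loss = ½ × 145.52632 × 110.6 = $8047.61.

$8047.61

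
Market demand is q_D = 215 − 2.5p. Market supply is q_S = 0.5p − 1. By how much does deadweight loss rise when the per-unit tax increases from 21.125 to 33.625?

142.58

In inverse form: demand p = 86 − 0.4q, supply p = 2 + 2q.
Competitive equilibrium: 86 − 0.4q = 2 + 2q → q* = 35, p* = 72.
For a per-unit tax t: Δq = t/2.4, so DWL = ½·t·(t/2.4) = t²/4.8.
At t = 21.125: DWL = 92.972. At t = 33.625: DWL = 235.55.
Increase = 235.55 − 92.972 = 142.58.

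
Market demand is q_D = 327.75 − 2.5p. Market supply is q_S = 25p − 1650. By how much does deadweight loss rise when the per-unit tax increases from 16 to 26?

477.27

In inverse form: demand p = 131.1 − 0.4q, supply p = 66 + 0.04q.
Competitive equilibrium: 131.1 − 0.4q = 66 + 0.04q → q* = 147.9545, p* = 71.9182.
For a per-unit tax t: Δq = t/0.44, so DWL = ½·t·(t/0.44) = t²/0.88.
At t = 16: DWL = 290.909. At t = 26: DWL = 768.182.
Increase = 768.182 − 290.909 = 477.27.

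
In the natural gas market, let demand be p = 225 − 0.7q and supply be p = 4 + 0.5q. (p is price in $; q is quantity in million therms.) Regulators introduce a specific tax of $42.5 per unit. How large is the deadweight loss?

$752.60 million

Competitive equilibrium: 225 − 0.7q = 4 + 0.5q → q* = 184.1667, p* = 96.0833.
With the tax, the buyer price exceeds the seller price by 42.5: (225 − 0.7q) − (4 + 0.5q) = 42.5 → q' = 148.75.
Δq = 184.1667 − 148.75 = 35.4167; the wedge equals the tax, 42.5.
The triangle = ½ × 35.4167 × 42.5 = $752.60 million.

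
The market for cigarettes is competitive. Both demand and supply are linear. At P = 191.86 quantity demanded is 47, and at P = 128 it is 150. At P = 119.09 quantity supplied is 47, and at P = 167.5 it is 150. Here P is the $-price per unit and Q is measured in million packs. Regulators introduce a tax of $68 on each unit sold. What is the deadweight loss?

$2121.10 million

Demand slope = (128 − 191.86)/(150 − 47) = −0.62, so P = 221 − 0.62Q.
Supply slope = (167.5 − 119.09)/(150 − 47) = 0.47, so P = 97 + 0.47Q.
Competitive equilibrium: 221 − 0.62Q = 97 + 0.47Q → Q* = 113.7615, P* = 150.4679.
With the tax, the buyer price exceeds the seller price by 68: (221 − 0.62Q) − (97 + 0.47Q) = 68 → Q' = 51.3761.
ΔQ = 113.7615 − 51.3761 = 62.3854; the wedge equals the tax, 68.
The triangle = ½ × 62.3854 × 68 = $2121.10 million.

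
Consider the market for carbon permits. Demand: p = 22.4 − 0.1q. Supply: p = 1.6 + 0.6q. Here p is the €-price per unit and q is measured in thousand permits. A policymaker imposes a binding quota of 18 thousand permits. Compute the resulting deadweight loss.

Competitive equilibrium: 22.4 − 0.1q = 1.6 + 0.6q → q* = 29.7143, p* = 19.4286.
At q = 18: demand price = 22.4 − 0.1·18 = 20.6; supply price = 1.6 + 0.6·18 = 12.4.
Δq = 29.7143 − 18 = 11.7143; wedge = 20.6 − 12.4 = 8.2.
The triangle = ½ × 11.7143 × 8.2 = €48.03 thousand.

€48.03 thousand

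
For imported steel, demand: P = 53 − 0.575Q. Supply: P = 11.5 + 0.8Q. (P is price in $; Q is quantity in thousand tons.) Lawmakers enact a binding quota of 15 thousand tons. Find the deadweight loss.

$158.46 thousand

Competitive equilibrium: 53 − 0.575Q = 11.5 + 0.8Q → Q* = 30.1818, P* = 35.6455.
At Q = 15: demand price = 53 − 0.575·15 = 44.375; supply price = 11.5 + 0.8·15 = 23.5.
ΔQ = 30.1818 − 15 = 15.1818; wedge = 44.375 − 23.5 = 20.875.
The triangle = ½ × 15.1818 × 20.875 = $158.46 thousand.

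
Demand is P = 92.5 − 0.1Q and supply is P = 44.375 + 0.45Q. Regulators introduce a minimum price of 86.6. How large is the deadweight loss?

Competitive equilibrium: 92.5 − 0.1Q = 44.375 + 0.45Q → Q* = 87.5, P* = 83.75.
At the floor P = 86.6, quantity demanded = (92.5 − 86.6)/0.1 = 59.
Sellers' marginal cost at Q' = 59: 44.375 + 0.45·59 = 70.925.
ΔQ = 87.5 − 59 = 28.5; wedge = 86.6 − 70.925 = 15.675.
The triangle = ½ × 28.5 × 15.675 = 223.37.

223.37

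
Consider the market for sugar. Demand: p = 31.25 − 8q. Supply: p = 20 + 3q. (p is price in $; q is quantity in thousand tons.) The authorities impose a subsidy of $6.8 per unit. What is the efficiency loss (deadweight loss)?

Competitive equilibrium: 31.25 − 8q = 20 + 3q → q* = 1.0227, p* = 23.0682.
The subsidy lowers effective supply by 6.8: p = 13.2 + 3q.
New quantity: 31.25 − 8q = 13.2 + 3q → q' = 1.6409.
Overproduction Δq = 1.6409 − 1.0227 = 0.6182; wedge = subsidy = 6.8.
DWL = ½ × 0.6182 × 6.8 = $2.10 thousand.

$2.10 thousand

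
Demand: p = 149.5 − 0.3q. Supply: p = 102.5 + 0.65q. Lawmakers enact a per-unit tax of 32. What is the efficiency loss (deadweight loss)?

538.95

Competitive equilibrium: 149.5 − 0.3q = 102.5 + 0.65q → q* = 49.4737, p* = 134.6579.
With the tax, the buyer price exceeds the seller price by 32: (149.5 − 0.3q) − (102.5 + 0.65q) = 32 → q' = 15.7895.
Δq = 49.4737 − 15.7895 = 33.6842; the wedge equals the tax, 32.
Deadweight loss = ½ × 33.6842 × 32 = 538.95.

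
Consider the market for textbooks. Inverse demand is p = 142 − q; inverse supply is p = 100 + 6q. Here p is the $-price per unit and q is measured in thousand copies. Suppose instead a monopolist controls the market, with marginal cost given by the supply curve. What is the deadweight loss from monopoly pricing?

$1.97 thousand

Competitive equilibrium: 142 − q = 100 + 6q → q* = 6, p* = 136.
Marginal revenue: MR = 142 − 2q. Set MR = MC: 142 − 2q = 100 + 6q → q_m = 5.25.
Price p_m = 142 − 1·5.25 = 136.75; MC(q_m) = 100 + 6·5.25 = 131.5.
Competitive q* = 6, so Δq = 0.75; wedge = 136.75 − 131.5 = 5.25.
Deadweight loss = ½ × 0.75 × 5.25 = $1.97 thousand.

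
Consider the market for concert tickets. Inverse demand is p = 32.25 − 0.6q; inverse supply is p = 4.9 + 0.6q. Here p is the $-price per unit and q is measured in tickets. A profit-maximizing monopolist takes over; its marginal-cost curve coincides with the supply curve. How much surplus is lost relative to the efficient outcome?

$34.63

Competitive equilibrium: 32.25 − 0.6q = 4.9 + 0.6q → q* = 22.7917, p* = 18.575.
Marginal revenue: MR = 32.25 − 1.2q. Set MR = MC: 32.25 − 1.2q = 4.9 + 0.6q → q_m = 15.1944.
Price p_m = 32.25 − 0.6·15.1944 = 23.1334; MC(q_m) = 4.9 + 0.6·15.1944 = 14.0166.
Competitive q* = 22.7917, so Δq = 7.5973; wedge = 23.1334 − 14.0166 = 9.1168.
Welfare loss = ½ × 7.5973 × 9.1168 = $34.63.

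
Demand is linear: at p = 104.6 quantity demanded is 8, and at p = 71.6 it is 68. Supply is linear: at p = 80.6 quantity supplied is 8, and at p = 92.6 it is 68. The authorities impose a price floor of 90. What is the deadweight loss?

Demand slope = (71.6 − 104.6)/(68 − 8) = −0.55, so p = 109 − 0.55q.
Supply slope = (92.6 − 80.6)/(68 − 8) = 0.2, so p = 79 + 0.2q.
Competitive equilibrium: 109 − 0.55q = 79 + 0.2q → q* = 40, p* = 87.
At the floor p = 90, quantity demanded = (109 − 90)/0.55 = 34.5455.
Sellers' marginal cost at q' = 34.5455: 79 + 0.2·34.5455 = 85.9091.
Δq = 40 − 34.5455 = 5.4545; wedge = 90 − 85.9091 = 4.0909.
Deadweight loss = ½ × 5.4545 × 4.0909 = 11.16.

11.16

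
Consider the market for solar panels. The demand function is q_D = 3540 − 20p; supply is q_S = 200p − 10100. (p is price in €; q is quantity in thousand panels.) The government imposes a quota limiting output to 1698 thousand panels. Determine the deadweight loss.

In inverse form: demand p = 177 − 0.05q, supply p = 50.5 + 0.005q.
Competitive equilibrium: 177 − 0.05q = 50.5 + 0.005q → q* = 2300, p* = 62.
At q = 1698: demand price = 177 − 0.05·1698 = 92.1; supply price = 50.5 + 0.005·1698 = 58.99.
Δq = 2300 − 1698 = 602; wedge = 92.1 − 58.99 = 33.11.
DWL = ½ × 602 × 33.11 = €9966.11 thousand.

€9966.11 thousand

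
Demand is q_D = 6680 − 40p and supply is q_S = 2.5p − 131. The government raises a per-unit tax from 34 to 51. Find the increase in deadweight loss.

In inverse form: demand p = 167 − 0.025q, supply p = 52.4 + 0.4q.
Competitive equilibrium: 167 − 0.025q = 52.4 + 0.4q → q* = 269.6471, p* = 160.2588.
For a per-unit tax t: Δq = t/0.425, so DWL = ½·t·(t/0.425) = t²/0.85.
At t = 34: DWL = 1360. At t = 51: DWL = 3060.
Increase = 3060 − 1360 = 1700.

1700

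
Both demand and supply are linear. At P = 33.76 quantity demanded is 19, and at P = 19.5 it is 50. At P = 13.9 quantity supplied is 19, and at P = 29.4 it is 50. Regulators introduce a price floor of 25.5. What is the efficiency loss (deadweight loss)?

Demand slope = (19.5 − 33.76)/(50 − 19) = −0.46, so P = 42.5 − 0.46Q.
Supply slope = (29.4 − 13.9)/(50 − 19) = 0.5, so P = 4.4 + 0.5Q.
Competitive equilibrium: 42.5 − 0.46Q = 4.4 + 0.5Q → Q* = 39.6875, P* = 24.2438.
At the floor P = 25.5, quantity demanded = (42.5 − 25.5)/0.46 = 36.9565.
Sellers' marginal cost at Q' = 36.9565: 4.4 + 0.5·36.9565 = 22.8783.
ΔQ = 39.6875 − 36.9565 = 2.731; wedge = 25.5 − 22.8783 = 2.6217.
The triangle = ½ × 2.731 × 2.6217 = 3.58.

3.58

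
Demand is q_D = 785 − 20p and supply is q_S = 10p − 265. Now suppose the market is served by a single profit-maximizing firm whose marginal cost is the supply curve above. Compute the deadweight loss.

In inverse form: demand p = 39.25 − 0.05q, supply p = 26.5 + 0.1q.
Competitive equilibrium: 39.25 − 0.05q = 26.5 + 0.1q → q* = 85, p* = 35.
Marginal revenue: MR = 39.25 − 0.1q. Set MR = MC: 39.25 − 0.1q = 26.5 + 0.1q → q_m = 63.75.
Price p_m = 39.25 − 0.05·63.75 = 36.0625; MC(q_m) = 26.5 + 0.1·63.75 = 32.875.
Competitive q* = 85, so Δq = 21.25; wedge = 36.0625 − 32.875 = 3.1875.
DWL = ½ × 21.25 × 3.1875 = 33.87.

33.87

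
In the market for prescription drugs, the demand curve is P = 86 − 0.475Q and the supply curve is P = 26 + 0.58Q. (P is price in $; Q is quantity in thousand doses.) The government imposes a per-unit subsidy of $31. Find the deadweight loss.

Competitive equilibrium: 86 − 0.475Q = 26 + 0.58Q → Q* = 56.872, P* = 58.9858.
The subsidy lowers effective supply by 31: P = 0.58Q − 5.
New quantity: 86 − 0.475Q = 0.58Q − 5 → Q' = 86.2559.
Overproduction ΔQ = 86.2559 − 56.872 = 29.3839; wedge = subsidy = 31.
Deadweight loss = ½ × 29.3839 × 31 = $455.45 thousand.

$455.45 thousand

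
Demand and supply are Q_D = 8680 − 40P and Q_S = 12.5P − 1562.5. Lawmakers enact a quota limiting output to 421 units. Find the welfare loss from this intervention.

In inverse form: demand P = 217 − 0.025Q, supply P = 125 + 0.08Q.
Competitive equilibrium: 217 − 0.025Q = 125 + 0.08Q → Q* = 876.1905, P* = 195.0952.
At Q = 421: demand price = 217 − 0.025·421 = 206.475; supply price = 125 + 0.08·421 = 158.68.
ΔQ = 876.1905 − 421 = 455.1905; wedge = 206.475 − 158.68 = 47.795.
Welfare loss = ½ × 455.1905 × 47.795 = 10877.91.

10877.91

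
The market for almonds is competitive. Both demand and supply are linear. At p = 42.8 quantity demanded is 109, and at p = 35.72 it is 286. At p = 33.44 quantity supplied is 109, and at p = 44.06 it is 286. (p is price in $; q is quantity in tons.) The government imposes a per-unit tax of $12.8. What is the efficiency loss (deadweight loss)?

Demand slope = (35.72 − 42.8)/(286 − 109) = −0.04, so p = 47.16 − 0.04q.
Supply slope = (44.06 − 33.44)/(286 − 109) = 0.06, so p = 26.9 + 0.06q.
Competitive equilibrium: 47.16 − 0.04q = 26.9 + 0.06q → q* = 202.6, p* = 39.056.
With the tax, the buyer price exceeds the seller price by 12.8: (47.16 − 0.04q) − (26.9 + 0.06q) = 12.8 → q' = 74.6.
Δq = 202.6 − 74.6 = 128; the wedge equals the tax, 12.8.
DWL = ½ × 128 × 12.8 = $819.20.

$819.20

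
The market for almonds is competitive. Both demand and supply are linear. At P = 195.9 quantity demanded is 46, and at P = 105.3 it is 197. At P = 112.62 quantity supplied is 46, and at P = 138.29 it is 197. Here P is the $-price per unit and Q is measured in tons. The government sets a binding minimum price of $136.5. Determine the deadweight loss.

$32.27

Demand slope = (105.3 − 195.9)/(197 − 46) = −0.6, so P = 223.5 − 0.6Q.
Supply slope = (138.29 − 112.62)/(197 − 46) = 0.17, so P = 104.8 + 0.17Q.
Competitive equilibrium: 223.5 − 0.6Q = 104.8 + 0.17Q → Q* = 154.1558, P* = 131.0065.
At the floor P = 136.5, quantity demanded = (223.5 − 136.5)/0.6 = 145.
Sellers' marginal cost at Q' = 145: 104.8 + 0.17·145 = 129.45.
ΔQ = 154.1558 − 145 = 9.1558; wedge = 136.5 − 129.45 = 7.05.
DWL = ½ × 9.1558 × 7.05 = $32.27.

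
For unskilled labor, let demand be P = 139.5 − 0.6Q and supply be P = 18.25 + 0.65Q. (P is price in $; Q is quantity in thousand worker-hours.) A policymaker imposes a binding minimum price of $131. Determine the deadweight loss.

Competitive equilibrium: 139.5 − 0.6Q = 18.25 + 0.65Q → Q* = 97, P* = 81.3.
At the floor P = 131, quantity demanded = (139.5 − 131)/0.6 = 14.1667.
Sellers' marginal cost at Q' = 14.1667: 18.25 + 0.65·14.1667 = 27.4584.
ΔQ = 97 − 14.1667 = 82.8333; wedge = 131 − 27.4584 = 103.5416.
Deadweight loss = ½ × 82.8333 × 103.5416 = $4288.35 thousand.

$4288.35 thousand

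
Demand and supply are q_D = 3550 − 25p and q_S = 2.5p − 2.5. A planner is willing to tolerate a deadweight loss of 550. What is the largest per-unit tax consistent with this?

In inverse form: demand p = 142 − 0.04q, supply p = 1 + 0.4q.
Competitive equilibrium: 142 − 0.04q = 1 + 0.4q → q* = 320.4545, p* = 129.1818.
A tax t gives Δq = t/0.44 and wedge t, so DWL = t²/0.88.
t²/0.88 = 550 → t² = 484 → t = 22.

22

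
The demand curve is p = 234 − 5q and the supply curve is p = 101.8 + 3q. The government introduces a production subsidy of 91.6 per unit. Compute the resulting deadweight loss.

Competitive equilibrium: 234 − 5q = 101.8 + 3q → q* = 16.525, p* = 151.375.
The subsidy lowers effective supply by 91.6: p = 10.2 + 3q.
New quantity: 234 − 5q = 10.2 + 3q → q' = 27.975.
Overproduction Δq = 27.975 − 16.525 = 11.45; wedge = subsidy = 91.6.
The triangle = ½ × 11.45 × 91.6 = 524.41.

524.41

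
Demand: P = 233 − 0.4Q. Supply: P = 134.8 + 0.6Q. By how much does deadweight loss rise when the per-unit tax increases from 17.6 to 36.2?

500.34

Competitive equilibrium: 233 − 0.4Q = 134.8 + 0.6Q → Q* = 98.2, P* = 193.72.
For a per-unit tax t: ΔQ = t/1, so DWL = ½·t·(t/1) = t²/2.
At t = 17.6: DWL = 154.88. At t = 36.2: DWL = 655.22.
Increase = 655.22 − 154.88 = 500.34.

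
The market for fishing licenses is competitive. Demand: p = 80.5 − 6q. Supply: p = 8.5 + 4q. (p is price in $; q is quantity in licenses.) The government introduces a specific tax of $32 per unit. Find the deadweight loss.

$51.20

Competitive equilibrium: 80.5 − 6q = 8.5 + 4q → q* = 7.2, p* = 37.3.
With the tax, the buyer price exceeds the seller price by 32: (80.5 − 6q) − (8.5 + 4q) = 32 → q' = 4.
Δq = 7.2 − 4 = 3.2; the wedge equals the tax, 32.
DWL = ½ × 3.2 × 32 = $51.20.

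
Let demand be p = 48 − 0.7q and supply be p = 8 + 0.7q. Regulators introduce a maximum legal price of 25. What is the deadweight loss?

Competitive equilibrium: 48 − 0.7q = 8 + 0.7q → q* = 28.5714, p* = 28.
At the ceiling p = 25, quantity supplied = (25 − 8)/0.7 = 24.2857.
Willingness to pay at q' = 24.2857: 48 − 0.7·24.2857 = 31.
Δq = 28.5714 − 24.2857 = 4.2857; wedge = 31 − 25 = 6.
DWL = ½ × 4.2857 × 6 = 12.86.

12.86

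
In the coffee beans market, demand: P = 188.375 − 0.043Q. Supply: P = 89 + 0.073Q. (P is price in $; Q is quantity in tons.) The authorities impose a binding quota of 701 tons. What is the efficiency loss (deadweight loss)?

$1405.72

Competitive equilibrium: 188.375 − 0.043Q = 89 + 0.073Q → Q* = 856.681, P* = 151.5377.
At Q = 701: demand price = 188.375 − 0.043·701 = 158.232; supply price = 89 + 0.073·701 = 140.173.
ΔQ = 856.681 − 701 = 155.681; wedge = 158.232 − 140.173 = 18.059.
Deadweight loss = ½ × 155.681 × 18.059 = $1405.72.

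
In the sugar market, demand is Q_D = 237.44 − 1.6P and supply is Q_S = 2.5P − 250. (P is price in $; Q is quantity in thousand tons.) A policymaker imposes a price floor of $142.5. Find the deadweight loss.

In inverse form: demand P = 148.4 − 0.625Q, supply P = 100 + 0.4Q.
Competitive equilibrium: 148.4 − 0.625Q = 100 + 0.4Q → Q* = 47.2195, P* = 118.8878.
At the floor P = 142.5, quantity demanded = (148.4 − 142.5)/0.625 = 9.44.
Sellers' marginal cost at Q' = 9.44: 100 + 0.4·9.44 = 103.776.
ΔQ = 47.2195 − 9.44 = 37.7795; wedge = 142.5 − 103.776 = 38.724.
DWL = ½ × 37.7795 × 38.724 = $731.49 thousand.

$731.49 thousand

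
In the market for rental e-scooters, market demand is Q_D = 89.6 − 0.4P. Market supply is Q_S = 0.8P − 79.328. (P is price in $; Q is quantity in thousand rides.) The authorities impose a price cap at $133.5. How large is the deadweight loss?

$63.48 thousand

In inverse form: demand P = 224 − 2.5Q, supply P = 99.16 + 1.25Q.
Competitive equilibrium: 224 − 2.5Q = 99.16 + 1.25Q → Q* = 33.2907, P* = 140.7733.
At the ceiling P = 133.5, quantity supplied = (133.5 − 99.16)/1.25 = 27.472.
Willingness to pay at Q' = 27.472: 224 − 2.5·27.472 = 155.32.
ΔQ = 33.2907 − 27.472 = 5.8187; wedge = 155.32 − 133.5 = 21.82.
Deadweight loss = ½ × 5.8187 × 21.82 = $63.48 thousand.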